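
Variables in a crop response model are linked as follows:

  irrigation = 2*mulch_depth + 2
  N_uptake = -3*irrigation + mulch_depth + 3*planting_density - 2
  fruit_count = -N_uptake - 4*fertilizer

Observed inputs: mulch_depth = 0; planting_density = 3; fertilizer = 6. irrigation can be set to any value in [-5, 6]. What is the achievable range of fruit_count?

-46 to -13

Intervening on irrigation fixes its value directly, overriding its dependence on mulch_depth.
Substituting into the N_uptake equation gives N_uptake = -3*irrigation + 7.
So fruit_count = 3*irrigation - 31.
Linear in irrigation, so extremes are at the endpoints: irrigation = -5 gives fruit_count = -46; irrigation = 6 gives fruit_count = -13.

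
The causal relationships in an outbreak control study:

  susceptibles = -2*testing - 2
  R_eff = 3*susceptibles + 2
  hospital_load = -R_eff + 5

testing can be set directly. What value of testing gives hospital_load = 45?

testing = 6

Substituting into the R_eff equation gives R_eff = -6*testing - 4.
This gives hospital_load = 6*testing + 9.
Solve 6*testing + 9 = 45: testing = (45 - 9) / 6 = 6.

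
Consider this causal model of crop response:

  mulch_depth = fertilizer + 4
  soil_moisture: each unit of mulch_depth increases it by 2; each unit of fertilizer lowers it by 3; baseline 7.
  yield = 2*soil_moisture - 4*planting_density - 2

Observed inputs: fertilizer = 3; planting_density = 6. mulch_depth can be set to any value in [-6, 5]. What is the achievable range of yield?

Intervening on mulch_depth fixes its value directly, overriding its dependence on fertilizer.
Substituting into the soil_moisture equation gives soil_moisture = 2*mulch_depth - 2.
So yield = 4*mulch_depth - 30.
Linear in mulch_depth, so extremes are at the endpoints: mulch_depth = -6 gives yield = -54; mulch_depth = 5 gives yield = -10.

-54 to -10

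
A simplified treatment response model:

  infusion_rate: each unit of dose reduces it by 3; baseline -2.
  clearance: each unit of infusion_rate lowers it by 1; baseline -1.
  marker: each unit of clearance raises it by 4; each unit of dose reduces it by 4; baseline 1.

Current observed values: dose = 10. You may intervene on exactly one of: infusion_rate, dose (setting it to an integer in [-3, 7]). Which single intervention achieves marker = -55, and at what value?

Intervening on infusion_rate: with other inputs at their observed values, marker = -4*infusion_rate - 43. Solving for -55 gives infusion_rate = 3, within [-3, 7].
Intervening on dose: marker = 8*dose + 5. Reaching -55 requires dose = -15/2, not an integer.

set infusion_rate = 3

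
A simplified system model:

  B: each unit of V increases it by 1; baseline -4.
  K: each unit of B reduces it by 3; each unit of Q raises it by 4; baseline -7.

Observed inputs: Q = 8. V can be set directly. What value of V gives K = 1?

Substituting into the K equation gives K = -3*V + 37.
Solve -3*V + 37 = 1: V = (1 - 37) / -3 = 12.

V = 12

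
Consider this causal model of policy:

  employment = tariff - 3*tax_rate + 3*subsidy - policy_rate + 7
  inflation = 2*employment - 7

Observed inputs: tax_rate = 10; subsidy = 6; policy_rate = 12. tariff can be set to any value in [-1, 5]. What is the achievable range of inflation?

Substituting into the employment equation gives employment = tariff - 17.
Substituting into the inflation equation gives inflation = 2*tariff - 41.
Linear in tariff, so extremes are at the endpoints: tariff = -1 gives inflation = -43; tariff = 5 gives inflation = -31.

-43 to -31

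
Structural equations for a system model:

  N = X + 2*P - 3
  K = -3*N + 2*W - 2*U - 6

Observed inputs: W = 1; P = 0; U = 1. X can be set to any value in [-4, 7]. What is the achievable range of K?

Substituting into the N equation gives N = X - 3.
This gives K = -3*X + 3.
Linear in X, so extremes are at the endpoints: X = -4 gives K = 15; X = 7 gives K = -18.

-18 to 15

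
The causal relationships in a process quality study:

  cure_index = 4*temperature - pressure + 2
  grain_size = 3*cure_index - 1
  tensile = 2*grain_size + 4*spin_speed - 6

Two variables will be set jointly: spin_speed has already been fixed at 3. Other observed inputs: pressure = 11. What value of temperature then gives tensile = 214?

With spin_speed held at 3:
Substituting into the cure_index equation gives cure_index = 4*temperature - 9.
Substituting into the grain_size equation gives grain_size = 12*temperature - 28.
So tensile = 24*temperature - 50.
Solve 24*temperature - 50 = 214: temperature = (214 + 50) / 24 = 11.

temperature = 11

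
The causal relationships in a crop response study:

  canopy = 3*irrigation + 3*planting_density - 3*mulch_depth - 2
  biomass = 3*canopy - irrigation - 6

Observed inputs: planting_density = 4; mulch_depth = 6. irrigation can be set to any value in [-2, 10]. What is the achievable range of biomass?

-46 to 50

Substituting into the canopy equation gives canopy = 3*irrigation - 8.
Substituting into the biomass equation gives biomass = 8*irrigation - 30.
Linear in irrigation, so extremes are at the endpoints: irrigation = -2 gives biomass = -46; irrigation = 10 gives biomass = 50.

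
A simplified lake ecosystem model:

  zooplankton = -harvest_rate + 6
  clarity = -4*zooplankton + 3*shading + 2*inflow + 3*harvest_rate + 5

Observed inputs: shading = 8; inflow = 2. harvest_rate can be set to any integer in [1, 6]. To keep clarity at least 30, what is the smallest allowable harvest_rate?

Substituting into the clarity equation gives clarity = 7*harvest_rate + 9.
Require 7*harvest_rate + 9 ≥ 30, so harvest_rate ≥ 3.
The smallest integer in [1, 6] satisfying this is 3.

harvest_rate = 3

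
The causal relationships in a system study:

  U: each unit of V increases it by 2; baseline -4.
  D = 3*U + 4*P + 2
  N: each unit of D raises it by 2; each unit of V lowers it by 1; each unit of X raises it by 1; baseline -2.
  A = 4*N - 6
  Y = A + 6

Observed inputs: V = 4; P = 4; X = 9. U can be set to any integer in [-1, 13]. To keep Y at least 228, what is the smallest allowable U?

U = 3

Intervening on U fixes its value directly, overriding its dependence on V.
Substituting into the D equation gives D = 3*U + 18.
Substituting into the N equation gives N = 6*U + 39.
Substituting into the A equation gives A = 24*U + 150.
This gives Y = 24*U + 156.
Require 24*U + 156 ≥ 228, so U ≥ 3.
The smallest integer in [-1, 13] satisfying this is 3.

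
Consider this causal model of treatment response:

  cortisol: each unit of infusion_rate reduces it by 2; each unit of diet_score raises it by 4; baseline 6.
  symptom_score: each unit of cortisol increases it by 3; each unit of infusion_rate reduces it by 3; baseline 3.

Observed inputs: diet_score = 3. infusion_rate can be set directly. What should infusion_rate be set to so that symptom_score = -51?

Substituting into the cortisol equation gives cortisol = -2*infusion_rate + 18.
Substituting into the symptom_score equation gives symptom_score = -9*infusion_rate + 57.
Solve -9*infusion_rate + 57 = -51: infusion_rate = (-51 - 57) / -9 = 12.

infusion_rate = 12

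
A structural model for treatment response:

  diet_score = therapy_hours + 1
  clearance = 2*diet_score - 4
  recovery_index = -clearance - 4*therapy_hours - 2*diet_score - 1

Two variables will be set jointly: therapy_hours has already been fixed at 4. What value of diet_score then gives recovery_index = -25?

With therapy_hours held at 4:
Intervening on diet_score fixes its value directly, overriding its dependence on therapy_hours.
Substituting into the recovery_index equation gives recovery_index = -4*diet_score - 13.
Solve -4*diet_score - 13 = -25: diet_score = (-25 + 13) / -4 = 3.

diet_score = 3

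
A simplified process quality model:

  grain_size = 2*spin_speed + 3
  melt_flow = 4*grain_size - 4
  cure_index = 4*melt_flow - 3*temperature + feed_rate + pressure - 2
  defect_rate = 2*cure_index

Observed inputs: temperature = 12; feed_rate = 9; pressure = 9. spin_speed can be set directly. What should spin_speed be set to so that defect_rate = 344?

Substituting into the melt_flow equation gives melt_flow = 8*spin_speed + 8.
Substituting into the cure_index equation gives cure_index = 32*spin_speed + 12.
defect_rate becomes 64*spin_speed + 24.
Solve 64*spin_speed + 24 = 344: spin_speed = (344 - 24) / 64 = 5.

spin_speed = 5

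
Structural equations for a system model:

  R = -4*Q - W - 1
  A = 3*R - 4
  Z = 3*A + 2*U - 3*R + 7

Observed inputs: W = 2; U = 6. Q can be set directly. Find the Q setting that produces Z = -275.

Q = 11

Substituting into the R equation gives R = -4*Q - 3.
Substituting into the A equation gives A = -12*Q - 13.
Substituting into the Z equation gives Z = -24*Q - 11.
Solve -24*Q - 11 = -275: Q = (-275 + 11) / -24 = 11.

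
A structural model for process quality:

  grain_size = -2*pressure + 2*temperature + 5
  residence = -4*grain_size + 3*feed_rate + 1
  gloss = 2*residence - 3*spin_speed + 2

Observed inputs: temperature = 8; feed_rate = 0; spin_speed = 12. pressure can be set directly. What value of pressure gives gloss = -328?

pressure = -8

Substituting into the grain_size equation gives grain_size = -2*pressure + 21.
This gives residence = 8*pressure - 83.
This gives gloss = 16*pressure - 200.
Solve 16*pressure - 200 = -328: pressure = (-328 + 200) / 16 = -8.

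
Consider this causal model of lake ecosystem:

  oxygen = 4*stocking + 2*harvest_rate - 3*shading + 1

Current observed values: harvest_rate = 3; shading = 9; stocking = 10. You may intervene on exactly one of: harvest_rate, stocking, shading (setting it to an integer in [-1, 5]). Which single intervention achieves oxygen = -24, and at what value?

Intervening on harvest_rate: oxygen = 2*harvest_rate + 14. Reaching -24 requires harvest_rate = -19, outside [-1, 5].
Intervening on stocking: with other inputs at their observed values, oxygen = 4*stocking - 20. Solving for -24 gives stocking = -1, within [-1, 5].
Intervening on shading: oxygen = -3*shading + 47. Reaching -24 requires shading = 71/3, not an integer.

set stocking = -1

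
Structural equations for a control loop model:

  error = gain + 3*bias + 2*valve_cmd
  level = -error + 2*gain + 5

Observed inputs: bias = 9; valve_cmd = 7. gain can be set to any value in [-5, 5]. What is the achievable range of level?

-41 to -31

Substituting into the error equation gives error = gain + 41.
Substituting into the level equation gives level = gain - 36.
Linear in gain, so extremes are at the endpoints: gain = -5 gives level = -41; gain = 5 gives level = -31.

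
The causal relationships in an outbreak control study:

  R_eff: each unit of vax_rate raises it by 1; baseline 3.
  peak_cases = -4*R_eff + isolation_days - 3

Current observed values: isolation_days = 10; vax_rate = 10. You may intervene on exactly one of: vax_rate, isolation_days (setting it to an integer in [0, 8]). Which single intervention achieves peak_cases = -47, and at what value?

set isolation_days = 8

Intervening on vax_rate: peak_cases = -4*vax_rate - 5. Reaching -47 requires vax_rate = 21/2, not an integer.
Intervening on isolation_days: with other inputs at their observed values, peak_cases = isolation_days - 55. Solving for -47 gives isolation_days = 8, within [0, 8].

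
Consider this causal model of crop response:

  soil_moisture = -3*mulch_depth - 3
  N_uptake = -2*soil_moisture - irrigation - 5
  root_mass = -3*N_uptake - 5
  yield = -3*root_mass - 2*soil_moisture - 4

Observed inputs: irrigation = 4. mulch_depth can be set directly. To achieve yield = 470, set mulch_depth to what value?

Substituting into the N_uptake equation gives N_uptake = 6*mulch_depth - 3.
root_mass becomes -18*mulch_depth + 4.
Substituting into the yield equation gives yield = 60*mulch_depth - 10.
Solve 60*mulch_depth - 10 = 470: mulch_depth = (470 + 10) / 60 = 8.

mulch_depth = 8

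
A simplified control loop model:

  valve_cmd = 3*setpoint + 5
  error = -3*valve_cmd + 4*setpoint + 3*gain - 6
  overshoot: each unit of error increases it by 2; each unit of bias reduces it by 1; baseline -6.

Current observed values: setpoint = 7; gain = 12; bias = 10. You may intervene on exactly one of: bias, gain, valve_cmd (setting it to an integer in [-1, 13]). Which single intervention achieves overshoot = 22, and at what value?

set valve_cmd = 13

Intervening on bias: overshoot = -bias - 46. Reaching 22 requires bias = -68, outside [-1, 13].
Intervening on gain: overshoot = 6*gain - 128. Reaching 22 requires gain = 25, outside [-1, 13].
Intervening on valve_cmd: with other inputs at their observed values, overshoot = -6*valve_cmd + 100. Solving for 22 gives valve_cmd = 13, within [-1, 13].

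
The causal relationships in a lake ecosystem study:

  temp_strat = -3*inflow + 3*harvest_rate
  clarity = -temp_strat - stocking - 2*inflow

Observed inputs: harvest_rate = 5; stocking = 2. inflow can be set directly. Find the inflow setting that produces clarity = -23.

inflow = -6

Substituting into the temp_strat equation gives temp_strat = -3*inflow + 15.
This gives clarity = inflow - 17.
Solve inflow - 17 = -23: inflow = (-23 + 17) / 1 = -6.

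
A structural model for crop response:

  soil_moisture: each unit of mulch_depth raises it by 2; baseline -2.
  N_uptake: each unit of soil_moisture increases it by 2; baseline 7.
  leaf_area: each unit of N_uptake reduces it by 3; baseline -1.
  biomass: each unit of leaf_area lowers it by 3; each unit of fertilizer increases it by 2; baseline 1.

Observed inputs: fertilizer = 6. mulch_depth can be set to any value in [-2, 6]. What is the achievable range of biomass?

-29 to 259

Substituting into the N_uptake equation gives N_uptake = 4*mulch_depth + 3.
Substituting into the leaf_area equation gives leaf_area = -12*mulch_depth - 10.
So biomass = 36*mulch_depth + 43.
Linear in mulch_depth, so extremes are at the endpoints: mulch_depth = -2 gives biomass = -29; mulch_depth = 6 gives biomass = 259.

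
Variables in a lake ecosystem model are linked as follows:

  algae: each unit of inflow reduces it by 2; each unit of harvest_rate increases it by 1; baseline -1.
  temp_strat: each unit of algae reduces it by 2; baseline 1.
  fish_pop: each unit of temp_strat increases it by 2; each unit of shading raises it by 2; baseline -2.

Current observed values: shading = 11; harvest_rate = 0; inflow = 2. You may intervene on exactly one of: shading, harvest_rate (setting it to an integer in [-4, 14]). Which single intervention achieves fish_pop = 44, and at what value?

set shading = 12

Intervening on shading: with other inputs at their observed values, fish_pop = 2*shading + 20. Solving for 44 gives shading = 12, within [-4, 14].
Intervening on harvest_rate: fish_pop = -4*harvest_rate + 42. Reaching 44 requires harvest_rate = -1/2, not an integer.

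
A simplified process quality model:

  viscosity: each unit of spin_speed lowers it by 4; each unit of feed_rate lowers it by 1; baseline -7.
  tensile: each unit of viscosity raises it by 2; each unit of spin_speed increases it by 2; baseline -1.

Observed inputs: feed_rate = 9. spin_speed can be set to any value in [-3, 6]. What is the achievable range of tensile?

Substituting into the viscosity equation gives viscosity = -4*spin_speed - 16.
tensile becomes -6*spin_speed - 33.
Linear in spin_speed, so extremes are at the endpoints: spin_speed = -3 gives tensile = -15; spin_speed = 6 gives tensile = -69.

-69 to -15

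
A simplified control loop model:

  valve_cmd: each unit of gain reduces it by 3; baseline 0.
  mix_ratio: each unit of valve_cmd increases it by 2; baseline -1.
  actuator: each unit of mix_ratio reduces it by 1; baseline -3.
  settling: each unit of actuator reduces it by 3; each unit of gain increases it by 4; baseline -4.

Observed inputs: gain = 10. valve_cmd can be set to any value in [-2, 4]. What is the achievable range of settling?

Intervening on valve_cmd fixes its value directly, overriding its dependence on gain.
Substituting into the actuator equation gives actuator = -2*valve_cmd - 2.
Substituting into the settling equation gives settling = 6*valve_cmd + 42.
Linear in valve_cmd, so extremes are at the endpoints: valve_cmd = -2 gives settling = 30; valve_cmd = 4 gives settling = 66.

30 to 66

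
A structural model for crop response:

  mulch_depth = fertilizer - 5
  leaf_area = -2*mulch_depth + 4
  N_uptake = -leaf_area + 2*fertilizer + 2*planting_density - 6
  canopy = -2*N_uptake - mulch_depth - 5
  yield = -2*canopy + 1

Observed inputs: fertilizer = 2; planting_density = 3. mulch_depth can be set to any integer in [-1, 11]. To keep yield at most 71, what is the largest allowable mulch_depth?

Intervening on mulch_depth fixes its value directly, overriding its dependence on fertilizer.
Substituting into the N_uptake equation gives N_uptake = 2*mulch_depth.
Substituting into the canopy equation gives canopy = -5*mulch_depth - 5.
Substituting into the yield equation gives yield = 10*mulch_depth + 11.
Require 10*mulch_depth + 11 ≤ 71, so mulch_depth ≤ 6.
The largest integer in [-1, 11] satisfying this is 6.

mulch_depth = 6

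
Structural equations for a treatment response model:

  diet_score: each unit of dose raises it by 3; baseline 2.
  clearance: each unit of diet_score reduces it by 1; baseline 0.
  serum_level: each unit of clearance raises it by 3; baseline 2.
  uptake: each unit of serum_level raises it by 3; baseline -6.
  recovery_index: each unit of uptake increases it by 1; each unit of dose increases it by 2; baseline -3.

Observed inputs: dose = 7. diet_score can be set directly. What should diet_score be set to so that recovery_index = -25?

Intervening on diet_score fixes its value directly, overriding its dependence on dose.
Substituting into the serum_level equation gives serum_level = -3*diet_score + 2.
Substituting into the uptake equation gives uptake = -9*diet_score.
Substituting into the recovery_index equation gives recovery_index = -9*diet_score + 11.
Solve -9*diet_score + 11 = -25: diet_score = (-25 - 11) / -9 = 4.

diet_score = 4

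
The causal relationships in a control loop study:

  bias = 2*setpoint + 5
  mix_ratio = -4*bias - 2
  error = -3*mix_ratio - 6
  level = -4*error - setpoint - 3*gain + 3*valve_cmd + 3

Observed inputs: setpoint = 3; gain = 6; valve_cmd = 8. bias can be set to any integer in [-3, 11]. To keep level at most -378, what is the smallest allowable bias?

bias = 8

Intervening on bias fixes its value directly, overriding its dependence on setpoint.
Substituting into the error equation gives error = 12*bias.
level becomes -48*bias + 6.
Require -48*bias + 6 ≤ -378, so bias ≥ 8.
The smallest integer in [-3, 11] satisfying this is 8.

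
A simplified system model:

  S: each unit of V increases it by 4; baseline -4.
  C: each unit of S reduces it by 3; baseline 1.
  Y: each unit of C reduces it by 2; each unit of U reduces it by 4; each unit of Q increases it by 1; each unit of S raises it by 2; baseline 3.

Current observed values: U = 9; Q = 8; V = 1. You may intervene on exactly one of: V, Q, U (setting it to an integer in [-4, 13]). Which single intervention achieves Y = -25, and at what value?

Intervening on V: Y = 32*V - 59. Reaching -25 requires V = 17/16, not an integer.
Intervening on Q: with other inputs at their observed values, Y = Q - 35. Solving for -25 gives Q = 10, within [-4, 13].
Intervening on U: Y = -4*U + 9. Reaching -25 requires U = 17/2, not an integer.

set Q = 10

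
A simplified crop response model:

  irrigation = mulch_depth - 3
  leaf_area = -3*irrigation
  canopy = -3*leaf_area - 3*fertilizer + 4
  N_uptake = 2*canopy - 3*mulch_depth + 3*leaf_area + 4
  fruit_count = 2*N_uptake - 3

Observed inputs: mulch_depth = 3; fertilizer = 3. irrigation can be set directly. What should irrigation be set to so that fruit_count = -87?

irrigation = -3

Intervening on irrigation fixes its value directly, overriding its dependence on mulch_depth.
Substituting into the canopy equation gives canopy = 9*irrigation - 5.
Substituting into the N_uptake equation gives N_uptake = 9*irrigation - 15.
Substituting into the fruit_count equation gives fruit_count = 18*irrigation - 33.
Solve 18*irrigation - 33 = -87: irrigation = (-87 + 33) / 18 = -3.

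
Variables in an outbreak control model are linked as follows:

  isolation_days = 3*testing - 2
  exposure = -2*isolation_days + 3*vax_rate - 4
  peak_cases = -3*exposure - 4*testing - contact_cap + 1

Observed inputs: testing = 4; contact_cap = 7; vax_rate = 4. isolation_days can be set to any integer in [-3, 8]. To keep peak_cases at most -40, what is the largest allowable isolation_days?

isolation_days = 1

Intervening on isolation_days fixes its value directly, overriding its dependence on testing.
Substituting into the exposure equation gives exposure = -2*isolation_days + 8.
This gives peak_cases = 6*isolation_days - 46.
Require 6*isolation_days - 46 ≤ -40, so isolation_days ≤ 1.
The largest integer in [-3, 8] satisfying this is 1.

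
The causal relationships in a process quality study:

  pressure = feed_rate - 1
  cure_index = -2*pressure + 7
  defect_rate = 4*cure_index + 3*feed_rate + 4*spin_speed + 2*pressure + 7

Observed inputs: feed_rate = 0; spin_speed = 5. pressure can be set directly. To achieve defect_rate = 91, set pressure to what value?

pressure = -6

Intervening on pressure fixes its value directly, overriding its dependence on feed_rate.
Substituting into the defect_rate equation gives defect_rate = -6*pressure + 55.
Solve -6*pressure + 55 = 91: pressure = (91 - 55) / -6 = -6.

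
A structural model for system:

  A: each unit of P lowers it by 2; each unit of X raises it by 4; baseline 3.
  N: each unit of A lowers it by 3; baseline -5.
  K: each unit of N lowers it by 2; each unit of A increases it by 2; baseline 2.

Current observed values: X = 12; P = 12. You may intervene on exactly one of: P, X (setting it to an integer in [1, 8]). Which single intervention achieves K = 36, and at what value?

Intervening on P: K = -16*P + 420. Reaching 36 requires P = 24, outside [1, 8].
Intervening on X: with other inputs at their observed values, K = 32*X - 156. Solving for 36 gives X = 6, within [1, 8].

set X = 6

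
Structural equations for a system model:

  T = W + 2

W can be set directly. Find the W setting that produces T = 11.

W = 9

Solve W + 2 = 11: W = (11 - 2) / 1 = 9.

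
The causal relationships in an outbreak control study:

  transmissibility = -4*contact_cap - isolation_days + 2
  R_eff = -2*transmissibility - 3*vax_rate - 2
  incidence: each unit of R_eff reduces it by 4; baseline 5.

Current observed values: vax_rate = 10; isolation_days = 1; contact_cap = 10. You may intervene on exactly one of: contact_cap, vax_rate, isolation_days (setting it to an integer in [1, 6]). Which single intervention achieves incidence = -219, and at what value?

set isolation_days = 6

Intervening on contact_cap: incidence = -32*contact_cap + 141. Reaching -219 requires contact_cap = 45/4, not an integer.
Intervening on vax_rate: incidence = 12*vax_rate - 299. Reaching -219 requires vax_rate = 20/3, not an integer.
Intervening on isolation_days: with other inputs at their observed values, incidence = -8*isolation_days - 171. Solving for -219 gives isolation_days = 6, within [1, 6].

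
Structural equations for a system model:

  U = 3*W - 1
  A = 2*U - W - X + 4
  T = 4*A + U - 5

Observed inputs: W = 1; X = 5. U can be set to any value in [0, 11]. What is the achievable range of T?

-13 to 86

Intervening on U fixes its value directly, overriding its dependence on W.
Substituting into the A equation gives A = 2*U - 2.
Substituting into the T equation gives T = 9*U - 13.
Linear in U, so extremes are at the endpoints: U = 0 gives T = -13; U = 11 gives T = 86.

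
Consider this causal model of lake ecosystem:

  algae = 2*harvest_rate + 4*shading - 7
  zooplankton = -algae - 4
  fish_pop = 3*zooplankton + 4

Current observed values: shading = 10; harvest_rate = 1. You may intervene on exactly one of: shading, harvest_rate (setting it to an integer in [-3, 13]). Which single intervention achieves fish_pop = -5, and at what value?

Intervening on shading: with other inputs at their observed values, fish_pop = -12*shading + 7. Solving for -5 gives shading = 1, within [-3, 13].
Intervening on harvest_rate: fish_pop = -6*harvest_rate - 107. Reaching -5 requires harvest_rate = -17, outside [-3, 13].

set shading = 1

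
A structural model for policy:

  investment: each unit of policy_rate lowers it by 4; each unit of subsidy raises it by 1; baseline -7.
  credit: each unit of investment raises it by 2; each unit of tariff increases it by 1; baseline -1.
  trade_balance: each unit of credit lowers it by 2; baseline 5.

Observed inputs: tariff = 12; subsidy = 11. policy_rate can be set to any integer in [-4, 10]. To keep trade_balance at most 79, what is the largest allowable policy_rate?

policy_rate = 7

Substituting into the investment equation gives investment = -4*policy_rate + 4.
Substituting into the credit equation gives credit = -8*policy_rate + 19.
This gives trade_balance = 16*policy_rate - 33.
Require 16*policy_rate - 33 ≤ 79, so policy_rate ≤ 7.
The largest integer in [-4, 10] satisfying this is 7.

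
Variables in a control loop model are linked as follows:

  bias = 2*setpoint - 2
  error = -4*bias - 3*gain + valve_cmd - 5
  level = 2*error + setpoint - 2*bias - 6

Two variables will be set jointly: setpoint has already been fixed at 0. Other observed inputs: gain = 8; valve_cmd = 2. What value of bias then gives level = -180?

bias = 12

With setpoint held at 0:
Intervening on bias fixes its value directly, overriding its dependence on setpoint.
Substituting into the error equation gives error = -4*bias - 27.
Substituting into the level equation gives level = -10*bias - 60.
Solve -10*bias - 60 = -180: bias = (-180 + 60) / -10 = 12.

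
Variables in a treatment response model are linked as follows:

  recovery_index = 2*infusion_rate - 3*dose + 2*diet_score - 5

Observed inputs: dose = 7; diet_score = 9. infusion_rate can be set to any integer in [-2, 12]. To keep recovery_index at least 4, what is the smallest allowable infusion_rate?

Substituting into the recovery_index equation gives recovery_index = 2*infusion_rate - 8.
Require 2*infusion_rate - 8 ≥ 4, so infusion_rate ≥ 6.
The smallest integer in [-2, 12] satisfying this is 6.

infusion_rate = 6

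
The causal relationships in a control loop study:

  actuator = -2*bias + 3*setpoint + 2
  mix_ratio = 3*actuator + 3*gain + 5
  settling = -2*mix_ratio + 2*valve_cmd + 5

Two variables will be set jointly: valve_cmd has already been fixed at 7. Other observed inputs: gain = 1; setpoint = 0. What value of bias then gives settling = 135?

bias = 12

With valve_cmd held at 7:
Substituting into the actuator equation gives actuator = -2*bias + 2.
mix_ratio becomes -6*bias + 14.
settling becomes 12*bias - 9.
Solve 12*bias - 9 = 135: bias = (135 + 9) / 12 = 12.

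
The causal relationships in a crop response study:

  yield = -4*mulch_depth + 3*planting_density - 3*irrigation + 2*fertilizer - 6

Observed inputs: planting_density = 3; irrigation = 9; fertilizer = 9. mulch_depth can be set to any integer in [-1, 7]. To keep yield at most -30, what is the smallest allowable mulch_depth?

Substituting into the yield equation gives yield = -4*mulch_depth - 6.
Require -4*mulch_depth - 6 ≤ -30, so mulch_depth ≥ 6.
The smallest integer in [-1, 7] satisfying this is 6.

mulch_depth = 6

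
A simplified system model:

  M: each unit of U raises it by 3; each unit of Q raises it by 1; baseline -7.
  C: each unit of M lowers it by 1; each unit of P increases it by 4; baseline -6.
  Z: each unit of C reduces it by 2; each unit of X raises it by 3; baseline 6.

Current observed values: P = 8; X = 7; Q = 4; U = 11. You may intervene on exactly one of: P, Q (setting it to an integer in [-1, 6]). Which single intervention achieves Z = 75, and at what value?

Intervening on P: with other inputs at their observed values, Z = -8*P + 99. Solving for 75 gives P = 3, within [-1, 6].
Intervening on Q: Z = 2*Q + 27. Reaching 75 requires Q = 24, outside [-1, 6].

set P = 3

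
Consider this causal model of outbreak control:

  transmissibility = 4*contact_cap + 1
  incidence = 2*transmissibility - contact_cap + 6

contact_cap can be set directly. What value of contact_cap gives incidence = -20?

Substituting into the incidence equation gives incidence = 7*contact_cap + 8.
Solve 7*contact_cap + 8 = -20: contact_cap = (-20 - 8) / 7 = -4.

contact_cap = -4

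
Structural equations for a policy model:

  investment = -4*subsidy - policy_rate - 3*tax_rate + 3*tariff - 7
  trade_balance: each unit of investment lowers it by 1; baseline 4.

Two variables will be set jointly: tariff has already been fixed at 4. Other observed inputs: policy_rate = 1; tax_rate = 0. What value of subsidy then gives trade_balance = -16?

subsidy = -4

With tariff held at 4:
Substituting into the investment equation gives investment = -4*subsidy + 4.
Substituting into the trade_balance equation gives trade_balance = 4*subsidy.
Solve 4*subsidy = -16: subsidy = -16 / 4 = -4.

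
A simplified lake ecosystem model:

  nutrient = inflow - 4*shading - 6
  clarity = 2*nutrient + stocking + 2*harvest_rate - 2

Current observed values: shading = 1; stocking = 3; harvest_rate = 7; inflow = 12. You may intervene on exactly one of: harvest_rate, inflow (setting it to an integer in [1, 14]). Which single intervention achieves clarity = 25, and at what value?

set harvest_rate = 10

Intervening on harvest_rate: with other inputs at their observed values, clarity = 2*harvest_rate + 5. Solving for 25 gives harvest_rate = 10, within [1, 14].
Intervening on inflow: clarity = 2*inflow - 5. Reaching 25 requires inflow = 15, outside [1, 14].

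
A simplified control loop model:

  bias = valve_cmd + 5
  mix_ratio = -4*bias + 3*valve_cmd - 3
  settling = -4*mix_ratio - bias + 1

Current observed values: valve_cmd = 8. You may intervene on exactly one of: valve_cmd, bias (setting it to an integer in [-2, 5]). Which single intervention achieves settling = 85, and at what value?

set valve_cmd = -1

Intervening on valve_cmd: with other inputs at their observed values, settling = 3*valve_cmd + 88. Solving for 85 gives valve_cmd = -1, within [-2, 5].
Intervening on bias: settling = 15*bias - 83. Reaching 85 requires bias = 56/5, not an integer.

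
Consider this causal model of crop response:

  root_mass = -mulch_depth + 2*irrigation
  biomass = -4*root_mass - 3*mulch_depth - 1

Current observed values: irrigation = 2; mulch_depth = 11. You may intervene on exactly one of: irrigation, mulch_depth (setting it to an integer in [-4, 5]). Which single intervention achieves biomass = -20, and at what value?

set mulch_depth = -3

Intervening on irrigation: biomass = -8*irrigation + 10. Reaching -20 requires irrigation = 15/4, not an integer.
Intervening on mulch_depth: with other inputs at their observed values, biomass = mulch_depth - 17. Solving for -20 gives mulch_depth = -3, within [-4, 5].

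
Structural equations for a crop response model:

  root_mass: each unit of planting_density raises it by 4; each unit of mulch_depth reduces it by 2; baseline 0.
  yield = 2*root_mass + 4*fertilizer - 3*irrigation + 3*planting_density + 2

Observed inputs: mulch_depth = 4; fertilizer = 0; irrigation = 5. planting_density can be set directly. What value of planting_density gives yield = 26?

Substituting into the root_mass equation gives root_mass = 4*planting_density - 8.
This gives yield = 11*planting_density - 29.
Solve 11*planting_density - 29 = 26: planting_density = (26 + 29) / 11 = 5.

planting_density = 5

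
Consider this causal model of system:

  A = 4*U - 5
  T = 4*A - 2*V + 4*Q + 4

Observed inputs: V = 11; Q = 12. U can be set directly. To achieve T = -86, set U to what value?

Substituting into the T equation gives T = 16*U + 10.
Solve 16*U + 10 = -86: U = (-86 - 10) / 16 = -6.

U = -6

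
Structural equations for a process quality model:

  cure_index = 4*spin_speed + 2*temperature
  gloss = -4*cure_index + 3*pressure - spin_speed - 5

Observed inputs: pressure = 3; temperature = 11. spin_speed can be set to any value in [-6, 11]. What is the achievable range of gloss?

Substituting into the cure_index equation gives cure_index = 4*spin_speed + 22.
Substituting into the gloss equation gives gloss = -17*spin_speed - 84.
Linear in spin_speed, so extremes are at the endpoints: spin_speed = -6 gives gloss = 18; spin_speed = 11 gives gloss = -271.

-271 to 18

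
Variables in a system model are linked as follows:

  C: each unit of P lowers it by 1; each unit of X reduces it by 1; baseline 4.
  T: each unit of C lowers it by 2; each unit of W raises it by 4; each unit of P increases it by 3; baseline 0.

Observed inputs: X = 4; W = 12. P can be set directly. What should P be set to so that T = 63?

Substituting into the C equation gives C = -P.
T becomes 5*P + 48.
Solve 5*P + 48 = 63: P = (63 - 48) / 5 = 3.

P = 3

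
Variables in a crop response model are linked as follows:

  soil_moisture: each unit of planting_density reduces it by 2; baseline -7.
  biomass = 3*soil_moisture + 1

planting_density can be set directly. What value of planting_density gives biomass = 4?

planting_density = -4

Substituting into the biomass equation gives biomass = -6*planting_density - 20.
Solve -6*planting_density - 20 = 4: planting_density = (4 + 20) / -6 = -4.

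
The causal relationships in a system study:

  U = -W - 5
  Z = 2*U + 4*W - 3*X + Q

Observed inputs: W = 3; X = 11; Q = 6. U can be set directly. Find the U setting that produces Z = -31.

Intervening on U fixes its value directly, overriding its dependence on W.
Substituting into the Z equation gives Z = 2*U - 15.
Solve 2*U - 15 = -31: U = (-31 + 15) / 2 = -8.

U = -8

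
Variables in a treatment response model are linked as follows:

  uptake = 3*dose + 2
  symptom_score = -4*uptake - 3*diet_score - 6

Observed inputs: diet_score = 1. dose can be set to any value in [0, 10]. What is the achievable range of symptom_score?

Substituting into the symptom_score equation gives symptom_score = -12*dose - 17.
Linear in dose, so extremes are at the endpoints: dose = 0 gives symptom_score = -17; dose = 10 gives symptom_score = -137.

-137 to -17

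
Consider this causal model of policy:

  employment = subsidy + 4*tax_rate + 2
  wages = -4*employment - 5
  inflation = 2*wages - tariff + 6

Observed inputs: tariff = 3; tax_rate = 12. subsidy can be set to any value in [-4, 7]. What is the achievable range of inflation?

Substituting into the employment equation gives employment = subsidy + 50.
Substituting into the wages equation gives wages = -4*subsidy - 205.
Substituting into the inflation equation gives inflation = -8*subsidy - 407.
Linear in subsidy, so extremes are at the endpoints: subsidy = -4 gives inflation = -375; subsidy = 7 gives inflation = -463.

-463 to -375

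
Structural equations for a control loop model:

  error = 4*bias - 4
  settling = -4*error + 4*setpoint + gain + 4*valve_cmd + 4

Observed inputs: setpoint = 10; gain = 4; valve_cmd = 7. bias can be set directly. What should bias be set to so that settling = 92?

bias = 0

Substituting into the settling equation gives settling = -16*bias + 92.
Solve -16*bias + 92 = 92: bias = (92 - 92) / -16 = 0.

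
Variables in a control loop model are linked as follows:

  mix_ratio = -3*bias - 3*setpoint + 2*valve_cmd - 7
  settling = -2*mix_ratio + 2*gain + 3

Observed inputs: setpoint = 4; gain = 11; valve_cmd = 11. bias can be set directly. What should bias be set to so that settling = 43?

Substituting into the mix_ratio equation gives mix_ratio = -3*bias + 3.
So settling = 6*bias + 19.
Solve 6*bias + 19 = 43: bias = (43 - 19) / 6 = 4.

bias = 4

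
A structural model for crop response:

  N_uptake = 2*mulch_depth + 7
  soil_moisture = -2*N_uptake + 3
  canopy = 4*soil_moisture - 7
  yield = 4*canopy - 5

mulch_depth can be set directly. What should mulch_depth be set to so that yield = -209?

Substituting into the soil_moisture equation gives soil_moisture = -4*mulch_depth - 11.
Substituting into the canopy equation gives canopy = -16*mulch_depth - 51.
Substituting into the yield equation gives yield = -64*mulch_depth - 209.
Solve -64*mulch_depth - 209 = -209: mulch_depth = (-209 + 209) / -64 = 0.

mulch_depth = 0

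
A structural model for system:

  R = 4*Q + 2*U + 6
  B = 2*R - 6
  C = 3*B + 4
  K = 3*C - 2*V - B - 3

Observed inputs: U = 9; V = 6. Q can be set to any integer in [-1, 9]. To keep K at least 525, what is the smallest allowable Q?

Q = 3

Substituting into the R equation gives R = 4*Q + 24.
Substituting into the B equation gives B = 8*Q + 42.
Substituting into the C equation gives C = 24*Q + 130.
Substituting into the K equation gives K = 64*Q + 333.
Require 64*Q + 333 ≥ 525, so Q ≥ 3.
The smallest integer in [-1, 9] satisfying this is 3.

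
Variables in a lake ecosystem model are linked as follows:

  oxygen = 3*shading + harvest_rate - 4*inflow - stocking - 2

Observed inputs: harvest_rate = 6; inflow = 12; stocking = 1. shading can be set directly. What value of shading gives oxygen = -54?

Substituting into the oxygen equation gives oxygen = 3*shading - 45.
Solve 3*shading - 45 = -54: shading = (-54 + 45) / 3 = -3.

shading = -3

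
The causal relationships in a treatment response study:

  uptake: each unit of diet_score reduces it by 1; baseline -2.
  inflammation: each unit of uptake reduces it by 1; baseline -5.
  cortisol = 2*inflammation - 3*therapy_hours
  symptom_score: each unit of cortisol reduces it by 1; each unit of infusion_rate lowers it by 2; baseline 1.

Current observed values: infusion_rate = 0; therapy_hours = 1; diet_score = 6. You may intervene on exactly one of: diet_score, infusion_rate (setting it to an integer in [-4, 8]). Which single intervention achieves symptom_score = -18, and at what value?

Intervening on diet_score: symptom_score = -2*diet_score + 10. Reaching -18 requires diet_score = 14, outside [-4, 8].
Intervening on infusion_rate: with other inputs at their observed values, symptom_score = -2*infusion_rate - 2. Solving for -18 gives infusion_rate = 8, within [-4, 8].

set infusion_rate = 8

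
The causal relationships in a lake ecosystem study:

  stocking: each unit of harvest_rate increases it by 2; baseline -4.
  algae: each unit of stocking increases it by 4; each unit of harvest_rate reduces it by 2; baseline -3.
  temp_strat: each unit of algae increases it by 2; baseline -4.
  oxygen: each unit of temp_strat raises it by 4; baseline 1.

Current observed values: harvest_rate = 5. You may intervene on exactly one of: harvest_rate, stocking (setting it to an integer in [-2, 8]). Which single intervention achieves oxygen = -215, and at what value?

Intervening on harvest_rate: with other inputs at their observed values, oxygen = 48*harvest_rate - 167. Solving for -215 gives harvest_rate = -1, within [-2, 8].
Intervening on stocking: oxygen = 32*stocking - 119. Reaching -215 requires stocking = -3, outside [-2, 8].

set harvest_rate = -1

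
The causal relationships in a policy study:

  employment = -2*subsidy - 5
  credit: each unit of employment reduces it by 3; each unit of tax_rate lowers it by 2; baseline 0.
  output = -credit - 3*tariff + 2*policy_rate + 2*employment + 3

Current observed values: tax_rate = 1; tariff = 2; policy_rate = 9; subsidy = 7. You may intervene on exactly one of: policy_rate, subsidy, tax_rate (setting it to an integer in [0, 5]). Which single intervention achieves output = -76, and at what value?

Intervening on policy_rate: output = 2*policy_rate - 96. Reaching -76 requires policy_rate = 10, outside [0, 5].
Intervening on subsidy: output = -10*subsidy - 8. Reaching -76 requires subsidy = 34/5, not an integer.
Intervening on tax_rate: with other inputs at their observed values, output = 2*tax_rate - 80. Solving for -76 gives tax_rate = 2, within [0, 5].

set tax_rate = 2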